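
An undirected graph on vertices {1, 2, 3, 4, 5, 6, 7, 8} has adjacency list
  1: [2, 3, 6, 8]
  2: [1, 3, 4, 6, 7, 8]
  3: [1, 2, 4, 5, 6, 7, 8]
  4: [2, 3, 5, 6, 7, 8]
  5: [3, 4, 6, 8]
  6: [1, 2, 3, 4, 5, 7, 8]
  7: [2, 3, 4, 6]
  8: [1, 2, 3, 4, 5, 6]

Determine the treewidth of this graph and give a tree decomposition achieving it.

Treewidth 4.
One such decomposition:
Bags: B1 = {2, 3, 4, 6, 8}  B2 = {2, 3, 4, 6, 7}  B3 = {3, 4, 5, 6, 8}  B4 = {1, 2, 3, 6, 8}
Tree: B1–B2, B1–B3, B1–B4

The largest bag has 5 vertices, giving width 4; this decomposition certifies tw(G) ≤ 4. Conversely, {1, 2, 3, 6, 8} is a clique of size 5, and the vertices of any clique must share a bag in every tree decomposition; so some bag has ≥ 5 vertices and tw(G) ≥ 4. Combining the bounds, tw(G) = 4.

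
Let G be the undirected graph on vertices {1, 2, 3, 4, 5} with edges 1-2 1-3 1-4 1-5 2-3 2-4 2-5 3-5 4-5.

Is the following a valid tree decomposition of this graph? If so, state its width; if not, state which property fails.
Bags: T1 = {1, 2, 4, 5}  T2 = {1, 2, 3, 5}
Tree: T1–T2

Yes; width 3.

Checking the three conditions: (i) the bags cover all of {1, 2, 3, 4, 5}; (ii) for each edge, some bag contains both endpoints; (iii) the bags containing any fixed vertex form a subtree. All hold, so the decomposition is valid with width 4 − 1 = 3.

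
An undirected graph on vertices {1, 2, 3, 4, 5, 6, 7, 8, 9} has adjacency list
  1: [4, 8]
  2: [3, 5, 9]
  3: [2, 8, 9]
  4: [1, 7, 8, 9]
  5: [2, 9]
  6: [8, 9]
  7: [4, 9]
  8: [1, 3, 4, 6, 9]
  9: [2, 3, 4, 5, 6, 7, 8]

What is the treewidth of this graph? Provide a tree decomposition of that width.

Every bag has size at most 3, so the width is 3 − 1 = 2 and tw(G) ≤ 2. On the other hand G contains the 3-clique {1, 4, 8}. A clique must lie in a single bag of any decomposition, so no decomposition can have width below 2. The upper and lower bounds meet at 2, so that is the treewidth.

Treewidth 2.
One optimal decomposition is:
Bags: B1 = {2, 3, 9}  B2 = {3, 8, 9}  B3 = {2, 5, 9}  B4 = {4, 8, 9}  B5 = {1, 4, 8}  B6 = {4, 7, 9}  B7 = {6, 8, 9}
Tree: B1–B2, B1–B3, B2–B4, B4–B5, B4–B6, B4–B7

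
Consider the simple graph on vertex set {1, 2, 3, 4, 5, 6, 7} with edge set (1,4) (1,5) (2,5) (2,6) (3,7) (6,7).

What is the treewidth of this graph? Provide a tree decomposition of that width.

Each bag holds 2 vertices, so the decomposition has width 1, which upper-bounds the treewidth. Any graph with an edge has treewidth ≥ 1, and G has the edge 4–1. Hence tw(G) = 1 exactly.

Treewidth 1.
One such decomposition:
Bags: B1 = {1, 4}  B2 = {1, 5}  B3 = {2, 5}  B4 = {2, 6}  B5 = {6, 7}  B6 = {3, 7}
Tree: B1–B2, B2–B3, B3–B4, B4–B5, B5–B6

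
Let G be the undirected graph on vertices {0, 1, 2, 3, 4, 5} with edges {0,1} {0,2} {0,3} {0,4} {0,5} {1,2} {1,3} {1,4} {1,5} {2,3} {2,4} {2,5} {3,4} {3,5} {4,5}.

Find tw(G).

A width-5 tree decomposition is:
Bags: B1 = {0, 1, 2, 3, 4, 5}
Tree: (single bag)
A single bag containing all 6 vertices is trivially a valid decomposition of width 5. On the other hand G contains the 6-clique {0, 1, 2, 3, 4, 5}. A clique must lie in a single bag of any decomposition, so no decomposition can have width below 5. Combining the bounds, tw(G) = 5.

5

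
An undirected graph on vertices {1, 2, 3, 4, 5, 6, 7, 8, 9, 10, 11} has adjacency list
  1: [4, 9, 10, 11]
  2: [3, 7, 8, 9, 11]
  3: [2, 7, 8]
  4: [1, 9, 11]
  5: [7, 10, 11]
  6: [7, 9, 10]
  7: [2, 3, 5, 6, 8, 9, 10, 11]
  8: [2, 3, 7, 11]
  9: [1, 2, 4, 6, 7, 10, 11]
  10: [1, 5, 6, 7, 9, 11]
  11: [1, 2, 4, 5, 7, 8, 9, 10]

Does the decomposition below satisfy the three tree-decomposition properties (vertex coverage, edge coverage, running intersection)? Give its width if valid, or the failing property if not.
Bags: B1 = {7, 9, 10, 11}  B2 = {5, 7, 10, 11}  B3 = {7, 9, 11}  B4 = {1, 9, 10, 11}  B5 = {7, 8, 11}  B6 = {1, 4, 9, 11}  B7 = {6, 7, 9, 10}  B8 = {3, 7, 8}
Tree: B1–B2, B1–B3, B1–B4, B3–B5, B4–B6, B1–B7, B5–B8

A tree decomposition must satisfy three properties: every vertex lies in some bag; for every edge, both endpoints lie together in some bag; and for every vertex, the bags containing it form a connected subtree. Here vertex 2 appears in no bag, so the decomposition is invalid.

No — vertex 2 appears in no bag.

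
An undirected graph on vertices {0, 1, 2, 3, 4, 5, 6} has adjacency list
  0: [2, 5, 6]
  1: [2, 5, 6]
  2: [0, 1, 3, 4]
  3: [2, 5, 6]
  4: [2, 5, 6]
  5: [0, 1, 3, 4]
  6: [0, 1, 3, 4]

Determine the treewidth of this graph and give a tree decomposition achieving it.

Every bag has size at most 4, so the width is 4 − 1 = 3 and tw(G) ≤ 3. For the lower bound: the 4 vertex sets {3,5}, {2,4}, {6}, {1} are disjoint, each induces a connected subgraph, and every pair is joined by at least one edge of G. Contracting each set to a single vertex therefore yields K_{4} as a minor, and since treewidth is minor-monotone, tw(G) ≥ tw(K_{4}) = 3. The upper and lower bounds meet at 3, so that is the treewidth.

Treewidth 3.
One such decomposition:
Bags: B1 = {2, 3, 5, 6}  B2 = {2, 4, 5, 6}  B3 = {1, 2, 5, 6}  B4 = {0, 2, 5, 6}
Tree: B1–B2, B2–B3, B3–B4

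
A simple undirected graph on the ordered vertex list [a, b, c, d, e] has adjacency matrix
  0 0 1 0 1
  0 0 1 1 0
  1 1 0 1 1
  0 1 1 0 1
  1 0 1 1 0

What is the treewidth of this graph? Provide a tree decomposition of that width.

Treewidth 2.
Bags: B1 = {c, d, e}  B2 = {b, c, d}  B3 = {a, c, e}
Tree: B1–B2, B1–B3

The largest bag has 3 vertices, giving width 2; this decomposition certifies tw(G) ≤ 2. On the other hand G contains the 3-clique {c, d, e}. A clique must lie in a single bag of any decomposition, so no decomposition can have width below 2. Combining the bounds, tw(G) = 2.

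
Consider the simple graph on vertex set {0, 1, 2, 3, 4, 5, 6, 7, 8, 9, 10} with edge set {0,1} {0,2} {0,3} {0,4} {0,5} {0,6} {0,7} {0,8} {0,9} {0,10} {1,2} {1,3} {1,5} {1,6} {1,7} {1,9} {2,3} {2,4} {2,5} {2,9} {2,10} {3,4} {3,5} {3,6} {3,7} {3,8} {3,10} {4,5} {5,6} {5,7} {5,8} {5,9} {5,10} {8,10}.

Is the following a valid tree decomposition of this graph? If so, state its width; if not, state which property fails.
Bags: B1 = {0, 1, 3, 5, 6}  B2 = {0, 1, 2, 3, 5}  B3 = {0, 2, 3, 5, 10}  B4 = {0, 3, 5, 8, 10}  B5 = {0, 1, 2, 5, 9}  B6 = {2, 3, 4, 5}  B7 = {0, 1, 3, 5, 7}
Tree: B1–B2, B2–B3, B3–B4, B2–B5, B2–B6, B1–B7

A tree decomposition must satisfy three properties: every vertex lies in some bag; for every edge, both endpoints lie together in some bag; and for every vertex, the bags containing it form a connected subtree. Here edge (0,4) lies in no bag, so the decomposition is invalid.

No — edge (0,4) lies in no bag.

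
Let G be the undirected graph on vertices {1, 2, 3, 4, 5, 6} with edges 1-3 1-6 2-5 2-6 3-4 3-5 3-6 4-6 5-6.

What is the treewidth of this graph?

A width-2 tree decomposition is:
Bags: B1 = {1, 3, 6}  B2 = {3, 5, 6}  B3 = {2, 5, 6}  B4 = {3, 4, 6}
Tree: B1–B2, B2–B3, B2–B4
The largest bag has 3 vertices, giving width 2; this decomposition certifies tw(G) ≤ 2. For the lower bound, the 3 vertices {2, 5, 6} are pairwise adjacent, and any tree decomposition puts a clique entirely inside one bag — forcing width ≥ 2. Hence tw(G) = 2 exactly.

2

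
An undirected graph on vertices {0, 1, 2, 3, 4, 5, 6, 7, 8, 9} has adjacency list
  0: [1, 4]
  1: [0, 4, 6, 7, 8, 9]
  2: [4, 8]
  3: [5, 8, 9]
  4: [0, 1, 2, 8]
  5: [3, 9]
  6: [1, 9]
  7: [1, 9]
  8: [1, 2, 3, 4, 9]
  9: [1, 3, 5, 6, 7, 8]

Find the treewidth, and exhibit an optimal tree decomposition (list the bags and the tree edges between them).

Treewidth 2.
One such decomposition:
Bags: B1 = {1, 4, 8}  B2 = {1, 8, 9}  B3 = {0, 1, 4}  B4 = {1, 6, 9}  B5 = {1, 7, 9}  B6 = {3, 8, 9}  B7 = {2, 4, 8}  B8 = {3, 5, 9}
Tree: B1–B2, B1–B3, B2–B4, B2–B5, B2–B6, B1–B7, B6–B8

The largest bag has 3 vertices, giving width 2; this decomposition certifies tw(G) ≤ 2. For the lower bound, the 3 vertices {0, 1, 4} are pairwise adjacent, and any tree decomposition puts a clique entirely inside one bag — forcing width ≥ 2. Hence tw(G) = 2 exactly.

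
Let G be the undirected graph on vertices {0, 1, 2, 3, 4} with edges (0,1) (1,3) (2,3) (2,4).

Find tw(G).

1

A width-1 tree decomposition is:
Bags: B1 = {2, 3}  B2 = {2, 4}  B3 = {1, 3}  B4 = {0, 1}
Tree: B1–B2, B1–B3, B3–B4
Every bag has size at most 2, so the width is 2 − 1 = 1 and tw(G) ≤ 1. Since G has at least one edge (e.g. 2–3), it is not an edgeless graph, so tw(G) ≥ 1. Hence tw(G) = 1 exactly.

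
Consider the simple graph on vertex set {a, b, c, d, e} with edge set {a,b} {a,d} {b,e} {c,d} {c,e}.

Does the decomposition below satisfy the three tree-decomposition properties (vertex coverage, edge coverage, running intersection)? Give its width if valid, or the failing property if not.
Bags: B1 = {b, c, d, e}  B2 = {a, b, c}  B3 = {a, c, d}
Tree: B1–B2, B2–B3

No — bags containing vertex d are not connected in the tree.

A tree decomposition must satisfy three properties: every vertex lies in some bag; for every edge, both endpoints lie together in some bag; and for every vertex, the bags containing it form a connected subtree. Here bags containing vertex d are not connected in the tree, so the decomposition is invalid.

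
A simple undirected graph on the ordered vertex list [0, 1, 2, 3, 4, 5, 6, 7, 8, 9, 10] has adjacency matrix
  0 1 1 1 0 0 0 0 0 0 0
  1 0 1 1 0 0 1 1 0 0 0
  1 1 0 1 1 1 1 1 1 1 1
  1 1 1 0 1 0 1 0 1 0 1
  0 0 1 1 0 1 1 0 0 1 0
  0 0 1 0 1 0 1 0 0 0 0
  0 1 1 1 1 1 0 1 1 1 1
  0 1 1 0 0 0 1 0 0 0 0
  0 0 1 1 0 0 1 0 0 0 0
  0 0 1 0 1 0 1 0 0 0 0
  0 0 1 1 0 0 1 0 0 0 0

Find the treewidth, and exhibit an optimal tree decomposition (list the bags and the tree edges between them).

Treewidth 3.
Bags: B1 = {0, 1, 2, 3}  B2 = {1, 2, 3, 6}  B3 = {2, 3, 4, 6}  B4 = {2, 3, 6, 10}  B5 = {2, 4, 5, 6}  B6 = {2, 4, 6, 9}  B7 = {1, 2, 6, 7}  B8 = {2, 3, 6, 8}
Tree: B1–B2, B2–B3, B2–B4, B3–B5, B5–B6, B2–B7, B3–B8

The largest bag has 4 vertices, giving width 3; this decomposition certifies tw(G) ≤ 3. On the other hand G contains the 4-clique {0, 1, 2, 3}. A clique must lie in a single bag of any decomposition, so no decomposition can have width below 3. Therefore the treewidth is 3.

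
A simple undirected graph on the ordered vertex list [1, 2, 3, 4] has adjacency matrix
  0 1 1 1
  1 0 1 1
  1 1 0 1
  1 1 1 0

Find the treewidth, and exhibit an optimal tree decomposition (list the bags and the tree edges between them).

Treewidth 3.
One optimal decomposition is:
Bags: B1 = {1, 2, 3, 4}
Tree: (single bag)

With just one bag of size 4, the width is 4 − 1 = 3, so tw(G) ≤ 3. For the lower bound, the 4 vertices {1, 2, 3, 4} are pairwise adjacent, and any tree decomposition puts a clique entirely inside one bag — forcing width ≥ 3. Hence tw(G) = 3 exactly.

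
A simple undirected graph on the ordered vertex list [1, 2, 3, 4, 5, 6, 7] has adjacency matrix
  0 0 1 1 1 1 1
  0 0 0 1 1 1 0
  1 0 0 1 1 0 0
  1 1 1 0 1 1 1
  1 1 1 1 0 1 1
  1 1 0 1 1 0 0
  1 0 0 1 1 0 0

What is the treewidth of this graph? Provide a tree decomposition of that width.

The largest bag has 4 vertices, giving width 3; this decomposition certifies tw(G) ≤ 3. For the lower bound, the 4 vertices {1, 3, 4, 5} are pairwise adjacent, and any tree decomposition puts a clique entirely inside one bag — forcing width ≥ 3. Hence tw(G) = 3 exactly.

Treewidth 3.
One such decomposition:
Bags: B1 = {1, 4, 5, 7}  B2 = {1, 3, 4, 5}  B3 = {1, 4, 5, 6}  B4 = {2, 4, 5, 6}
Tree: B1–B2, B2–B3, B3–B4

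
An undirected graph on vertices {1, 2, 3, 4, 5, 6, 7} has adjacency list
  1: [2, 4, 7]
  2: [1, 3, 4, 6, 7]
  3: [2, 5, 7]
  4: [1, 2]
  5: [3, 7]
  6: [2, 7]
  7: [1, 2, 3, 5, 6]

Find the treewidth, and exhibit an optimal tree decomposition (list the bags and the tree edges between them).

Treewidth 2.
One such decomposition:
Bags: B1 = {2, 3, 7}  B2 = {1, 2, 7}  B3 = {3, 5, 7}  B4 = {2, 6, 7}  B5 = {1, 2, 4}
Tree: B1–B2, B1–B3, B1–B4, B2–B5

The largest bag has 3 vertices, giving width 2; this decomposition certifies tw(G) ≤ 2. For the lower bound, the 3 vertices {1, 2, 4} are pairwise adjacent, and any tree decomposition puts a clique entirely inside one bag — forcing width ≥ 2. The upper and lower bounds meet at 2, so that is the treewidth.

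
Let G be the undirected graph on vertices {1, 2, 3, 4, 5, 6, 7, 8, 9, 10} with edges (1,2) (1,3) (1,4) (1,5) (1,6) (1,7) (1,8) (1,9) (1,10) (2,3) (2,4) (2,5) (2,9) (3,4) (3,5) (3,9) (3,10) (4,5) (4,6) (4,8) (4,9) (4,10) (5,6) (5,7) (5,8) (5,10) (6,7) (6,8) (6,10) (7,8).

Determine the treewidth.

A width-4 tree decomposition is:
Bags: B1 = {1, 3, 4, 5, 10}  B2 = {1, 4, 5, 6, 10}  B3 = {1, 4, 5, 6, 8}  B4 = {1, 2, 3, 4, 5}  B5 = {1, 2, 3, 4, 9}  B6 = {1, 5, 6, 7, 8}
Tree: B1–B2, B2–B3, B1–B4, B4–B5, B3–B6
Every bag has size at most 5, so the width is 5 − 1 = 4 and tw(G) ≤ 4. On the other hand G contains the 5-clique {1, 2, 3, 4, 9}. A clique must lie in a single bag of any decomposition, so no decomposition can have width below 4. Combining the bounds, tw(G) = 4.

4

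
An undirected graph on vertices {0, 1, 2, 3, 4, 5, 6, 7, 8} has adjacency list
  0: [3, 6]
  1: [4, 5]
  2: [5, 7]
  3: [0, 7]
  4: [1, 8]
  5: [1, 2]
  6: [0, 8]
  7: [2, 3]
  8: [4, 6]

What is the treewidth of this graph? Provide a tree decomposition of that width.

Treewidth 2.
Bags: B1 = {2, 3, 7}  B2 = {0, 2, 3}  B3 = {0, 2, 6}  B4 = {2, 6, 8}  B5 = {2, 4, 8}  B6 = {1, 2, 4}  B7 = {1, 2, 5}
Tree: B1–B2, B2–B3, B3–B4, B4–B5, B5–B6, B6–B7

The largest bag has 3 vertices, giving width 2; this decomposition certifies tw(G) ≤ 2. Since 2–7–3–0–6–8–4–1–5–2 is a cycle in G, G is not acyclic. Forests are exactly the graphs of treewidth ≤ 1, so tw(G) ≥ 2. The upper and lower bounds meet at 2, so that is the treewidth.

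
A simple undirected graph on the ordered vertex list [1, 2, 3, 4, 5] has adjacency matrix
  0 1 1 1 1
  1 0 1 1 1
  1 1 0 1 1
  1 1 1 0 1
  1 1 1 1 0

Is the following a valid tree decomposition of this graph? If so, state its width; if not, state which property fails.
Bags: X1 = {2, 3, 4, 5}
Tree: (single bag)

No — vertex 1 appears in no bag.

A tree decomposition must satisfy three properties: every vertex lies in some bag; for every edge, both endpoints lie together in some bag; and for every vertex, the bags containing it form a connected subtree. Here vertex 1 appears in no bag, so the decomposition is invalid.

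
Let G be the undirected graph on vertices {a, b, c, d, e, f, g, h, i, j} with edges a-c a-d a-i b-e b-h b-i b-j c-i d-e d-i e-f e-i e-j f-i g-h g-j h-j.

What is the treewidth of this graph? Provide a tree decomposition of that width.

Treewidth 2.
One optimal decomposition is:
Bags: B1 = {b, e, j}  B2 = {b, e, i}  B3 = {b, h, j}  B4 = {e, f, i}  B5 = {d, e, i}  B6 = {g, h, j}  B7 = {a, d, i}  B8 = {a, c, i}
Tree: B1–B2, B1–B3, B2–B4, B2–B5, B3–B6, B5–B7, B7–B8

The largest bag has 3 vertices, giving width 2; this decomposition certifies tw(G) ≤ 2. On the other hand G contains the 3-clique {g, h, j}. A clique must lie in a single bag of any decomposition, so no decomposition can have width below 2. The upper and lower bounds meet at 2, so that is the treewidth.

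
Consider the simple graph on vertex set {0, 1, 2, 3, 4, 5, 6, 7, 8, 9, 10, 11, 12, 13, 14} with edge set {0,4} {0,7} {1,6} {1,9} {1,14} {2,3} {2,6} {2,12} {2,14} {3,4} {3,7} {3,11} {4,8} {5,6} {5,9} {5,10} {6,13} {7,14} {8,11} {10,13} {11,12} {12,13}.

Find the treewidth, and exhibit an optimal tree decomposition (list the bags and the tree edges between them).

Treewidth 3.
Bags: B1 = {5, 9, 10, 13}  B2 = {5, 6, 9, 13}  B3 = {1, 6, 9, 13}  B4 = {1, 6, 12, 13}  B5 = {1, 2, 6, 12}  B6 = {1, 2, 12, 14}  B7 = {2, 11, 12, 14}  B8 = {2, 3, 11, 14}  B9 = {3, 7, 11, 14}  B10 = {3, 7, 8, 11}  B11 = {3, 4, 7, 8}  B12 = {0, 4, 7, 8}
Tree: B1–B2, B2–B3, B3–B4, B4–B5, B5–B6, B6–B7, B7–B8, B8–B9, B9–B10, B10–B11, B11–B12

Each bag holds 4 vertices, so the decomposition has width 3, which upper-bounds the treewidth. For the lower bound: the 4 vertex sets {5,9,10}, {13}, {6}, {1,2,12,14} are disjoint, each induces a connected subgraph, and every pair is joined by at least one edge of G. Contracting each set to a single vertex therefore yields K_{4} as a minor, and since treewidth is minor-monotone, tw(G) ≥ tw(K_{4}) = 3. Therefore the treewidth is 3.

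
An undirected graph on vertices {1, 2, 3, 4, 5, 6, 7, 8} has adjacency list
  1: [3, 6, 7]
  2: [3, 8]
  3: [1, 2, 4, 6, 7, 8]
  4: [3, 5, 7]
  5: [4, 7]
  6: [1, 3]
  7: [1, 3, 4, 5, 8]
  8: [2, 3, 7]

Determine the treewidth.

2

A width-2 tree decomposition is:
Bags: B1 = {3, 7, 8}  B2 = {1, 3, 7}  B3 = {2, 3, 8}  B4 = {3, 4, 7}  B5 = {4, 5, 7}  B6 = {1, 3, 6}
Tree: B1–B2, B1–B3, B2–B4, B4–B5, B2–B6
The largest bag has 3 vertices, giving width 2; this decomposition certifies tw(G) ≤ 2. Conversely, {2, 3, 8} is a clique of size 3, and the vertices of any clique must share a bag in every tree decomposition; so some bag has ≥ 3 vertices and tw(G) ≥ 2. Combining the bounds, tw(G) = 2.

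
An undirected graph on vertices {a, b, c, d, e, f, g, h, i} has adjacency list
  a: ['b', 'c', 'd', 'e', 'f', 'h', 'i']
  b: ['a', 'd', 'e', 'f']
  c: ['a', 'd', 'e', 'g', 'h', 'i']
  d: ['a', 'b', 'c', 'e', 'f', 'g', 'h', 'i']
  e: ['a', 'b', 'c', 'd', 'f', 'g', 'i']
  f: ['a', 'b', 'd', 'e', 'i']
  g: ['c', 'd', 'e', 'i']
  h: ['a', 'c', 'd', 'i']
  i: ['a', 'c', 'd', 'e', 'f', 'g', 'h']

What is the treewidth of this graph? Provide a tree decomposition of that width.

Every bag has size at most 5, so the width is 5 − 1 = 4 and tw(G) ≤ 4. Conversely, {a, b, d, e, f} is a clique of size 5, and the vertices of any clique must share a bag in every tree decomposition; so some bag has ≥ 5 vertices and tw(G) ≥ 4. Combining the bounds, tw(G) = 4.

Treewidth 4.
Bags: B1 = {a, d, e, f, i}  B2 = {a, c, d, e, i}  B3 = {c, d, e, g, i}  B4 = {a, b, d, e, f}  B5 = {a, c, d, h, i}
Tree: B1–B2, B2–B3, B1–B4, B2–B5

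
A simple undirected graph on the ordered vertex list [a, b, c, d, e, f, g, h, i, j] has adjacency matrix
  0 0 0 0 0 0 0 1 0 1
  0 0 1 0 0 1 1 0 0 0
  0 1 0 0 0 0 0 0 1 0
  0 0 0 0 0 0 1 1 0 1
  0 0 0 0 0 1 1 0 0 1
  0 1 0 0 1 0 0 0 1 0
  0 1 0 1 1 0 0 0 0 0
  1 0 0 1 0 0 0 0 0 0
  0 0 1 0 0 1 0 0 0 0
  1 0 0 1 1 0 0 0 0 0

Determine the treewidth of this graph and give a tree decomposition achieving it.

Treewidth 2.
One such decomposition:
Bags: B1 = {b, c, i}  B2 = {b, f, i}  B3 = {b, f, g}  B4 = {e, f, g}  B5 = {d, e, g}  B6 = {d, e, j}  B7 = {d, h, j}  B8 = {a, h, j}
Tree: B1–B2, B2–B3, B3–B4, B4–B5, B5–B6, B6–B7, B7–B8

The largest bag has 3 vertices, giving width 2; this decomposition certifies tw(G) ≤ 2. For the lower bound, G contains the cycle c–i–f–b–c, so G is not a forest; only forests have treewidth ≤ 1, hence tw(G) ≥ 2. The upper and lower bounds meet at 2, so that is the treewidth.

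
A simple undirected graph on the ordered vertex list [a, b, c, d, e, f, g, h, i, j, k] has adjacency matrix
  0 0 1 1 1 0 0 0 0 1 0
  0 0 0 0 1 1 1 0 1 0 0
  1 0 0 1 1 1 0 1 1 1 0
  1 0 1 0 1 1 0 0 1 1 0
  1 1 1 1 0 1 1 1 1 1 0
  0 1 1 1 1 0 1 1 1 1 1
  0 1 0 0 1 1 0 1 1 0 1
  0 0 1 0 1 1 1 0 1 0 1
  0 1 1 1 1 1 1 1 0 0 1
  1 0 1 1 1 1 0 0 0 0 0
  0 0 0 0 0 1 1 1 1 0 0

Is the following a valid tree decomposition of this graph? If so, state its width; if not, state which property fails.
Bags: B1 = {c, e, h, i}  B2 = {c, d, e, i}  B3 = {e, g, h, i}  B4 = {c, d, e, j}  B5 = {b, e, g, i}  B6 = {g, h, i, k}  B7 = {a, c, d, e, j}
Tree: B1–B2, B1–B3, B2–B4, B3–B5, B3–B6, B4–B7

No — vertex f appears in no bag.

A tree decomposition must satisfy three properties: every vertex lies in some bag; for every edge, both endpoints lie together in some bag; and for every vertex, the bags containing it form a connected subtree. Here vertex f appears in no bag, so the decomposition is invalid.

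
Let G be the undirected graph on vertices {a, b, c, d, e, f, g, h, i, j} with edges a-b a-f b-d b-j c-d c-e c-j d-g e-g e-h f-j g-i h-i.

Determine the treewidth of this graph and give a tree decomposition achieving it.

Treewidth 2.
One such decomposition:
Bags: B1 = {a, f, j}  B2 = {a, b, j}  B3 = {b, c, j}  B4 = {b, c, d}  B5 = {c, d, e}  B6 = {d, e, g}  B7 = {e, g, h}  B8 = {g, h, i}
Tree: B1–B2, B2–B3, B3–B4, B4–B5, B5–B6, B6–B7, B7–B8

Every bag has size at most 3, so the width is 3 − 1 = 2 and tw(G) ≤ 2. The edges f–a–b–j–f form a cycle, so G is not a tree and its treewidth is at least 2. Therefore the treewidth is 2.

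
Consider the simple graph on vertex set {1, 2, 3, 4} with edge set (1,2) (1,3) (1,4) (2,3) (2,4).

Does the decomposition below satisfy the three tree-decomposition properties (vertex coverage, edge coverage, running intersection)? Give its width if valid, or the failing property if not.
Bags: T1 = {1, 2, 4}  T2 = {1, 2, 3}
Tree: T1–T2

Yes; width 2.

Vertex coverage: the bags together contain {1, 2, 3, 4}, the full vertex set. Edge coverage: each edge of G has both endpoints in at least one bag. Running intersection: for every vertex, the bags containing it form a connected subtree. All three properties hold, so this is a valid tree decomposition of width max|bag| − 1 = 2, and hence tw(G) ≤ 2.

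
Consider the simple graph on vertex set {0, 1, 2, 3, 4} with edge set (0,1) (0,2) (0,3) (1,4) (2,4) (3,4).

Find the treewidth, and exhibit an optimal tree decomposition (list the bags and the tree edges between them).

Treewidth 2.
One such decomposition:
Bags: B1 = {0, 3, 4}  B2 = {0, 1, 4}  B3 = {0, 2, 4}
Tree: B1–B2, B2–B3

Every bag has size at most 3, so the width is 3 − 1 = 2 and tw(G) ≤ 2. For the lower bound, G contains the cycle 0–3–4–1–0, so G is not a forest; only forests have treewidth ≤ 1, hence tw(G) ≥ 2. Therefore the treewidth is 2.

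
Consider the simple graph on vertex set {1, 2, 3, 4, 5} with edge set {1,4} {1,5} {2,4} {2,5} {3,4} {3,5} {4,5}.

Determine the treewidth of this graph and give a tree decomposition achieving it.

Treewidth 2.
Bags: B1 = {3, 4, 5}  B2 = {2, 4, 5}  B3 = {1, 4, 5}
Tree: B1–B2, B1–B3

Every bag has size at most 3, so the width is 3 − 1 = 2 and tw(G) ≤ 2. Conversely, {1, 4, 5} is a clique of size 3, and the vertices of any clique must share a bag in every tree decomposition; so some bag has ≥ 3 vertices and tw(G) ≥ 2. Therefore the treewidth is 2.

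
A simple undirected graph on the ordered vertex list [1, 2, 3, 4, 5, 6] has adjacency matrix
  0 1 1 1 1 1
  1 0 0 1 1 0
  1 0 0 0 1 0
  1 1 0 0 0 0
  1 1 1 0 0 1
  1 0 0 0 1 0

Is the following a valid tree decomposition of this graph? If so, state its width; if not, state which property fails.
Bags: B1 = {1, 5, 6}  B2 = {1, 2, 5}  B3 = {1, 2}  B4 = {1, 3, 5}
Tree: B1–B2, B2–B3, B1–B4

A tree decomposition must satisfy three properties: every vertex lies in some bag; for every edge, both endpoints lie together in some bag; and for every vertex, the bags containing it form a connected subtree. Here vertex 4 appears in no bag, so the decomposition is invalid.

No — vertex 4 appears in no bag.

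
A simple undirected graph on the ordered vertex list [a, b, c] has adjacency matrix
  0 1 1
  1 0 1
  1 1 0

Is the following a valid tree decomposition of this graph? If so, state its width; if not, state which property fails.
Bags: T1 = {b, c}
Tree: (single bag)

A tree decomposition must satisfy three properties: every vertex lies in some bag; for every edge, both endpoints lie together in some bag; and for every vertex, the bags containing it form a connected subtree. Here vertex a appears in no bag, so the decomposition is invalid.

No — vertex a appears in no bag.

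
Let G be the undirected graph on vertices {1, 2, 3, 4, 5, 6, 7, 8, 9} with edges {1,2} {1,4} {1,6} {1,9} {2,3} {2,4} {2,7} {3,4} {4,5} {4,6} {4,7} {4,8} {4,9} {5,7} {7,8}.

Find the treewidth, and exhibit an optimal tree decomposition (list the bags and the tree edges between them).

Treewidth 2.
Bags: B1 = {1, 2, 4}  B2 = {2, 4, 7}  B3 = {4, 7, 8}  B4 = {2, 3, 4}  B5 = {1, 4, 6}  B6 = {4, 5, 7}  B7 = {1, 4, 9}
Tree: B1–B2, B2–B3, B1–B4, B1–B5, B3–B6, B5–B7

Each bag holds 3 vertices, so the decomposition has width 2, which upper-bounds the treewidth. On the other hand G contains the 3-clique {1, 4, 9}. A clique must lie in a single bag of any decomposition, so no decomposition can have width below 2. Therefore the treewidth is 2.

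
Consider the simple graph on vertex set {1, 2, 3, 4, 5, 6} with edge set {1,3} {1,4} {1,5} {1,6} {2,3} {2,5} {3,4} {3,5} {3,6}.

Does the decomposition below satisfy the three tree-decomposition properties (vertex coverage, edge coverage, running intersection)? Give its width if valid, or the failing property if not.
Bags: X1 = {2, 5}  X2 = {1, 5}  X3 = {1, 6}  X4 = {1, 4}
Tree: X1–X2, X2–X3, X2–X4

No — vertex 3 appears in no bag.

A tree decomposition must satisfy three properties: every vertex lies in some bag; for every edge, both endpoints lie together in some bag; and for every vertex, the bags containing it form a connected subtree. Here vertex 3 appears in no bag, so the decomposition is invalid.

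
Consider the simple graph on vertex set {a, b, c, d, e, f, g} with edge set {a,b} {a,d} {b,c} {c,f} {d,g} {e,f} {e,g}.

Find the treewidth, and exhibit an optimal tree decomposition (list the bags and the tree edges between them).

Treewidth 2.
One such decomposition:
Bags: B1 = {a, d, g}  B2 = {a, b, g}  B3 = {b, c, g}  B4 = {c, f, g}  B5 = {e, f, g}
Tree: B1–B2, B2–B3, B3–B4, B4–B5

Each bag holds 3 vertices, so the decomposition has width 2, which upper-bounds the treewidth. The edges g–d–a–b–c–f–e–g form a cycle, so G is not a tree and its treewidth is at least 2. The upper and lower bounds meet at 2, so that is the treewidth.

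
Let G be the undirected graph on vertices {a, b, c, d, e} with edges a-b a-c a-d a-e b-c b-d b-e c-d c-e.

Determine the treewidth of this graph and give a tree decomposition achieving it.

The largest bag has 4 vertices, giving width 3; this decomposition certifies tw(G) ≤ 3. For the lower bound, the 4 vertices {a, b, c, d} are pairwise adjacent, and any tree decomposition puts a clique entirely inside one bag — forcing width ≥ 3. Therefore the treewidth is 3.

Treewidth 3.
One such decomposition:
Bags: B1 = {a, b, c, d}  B2 = {a, b, c, e}
Tree: B1–B2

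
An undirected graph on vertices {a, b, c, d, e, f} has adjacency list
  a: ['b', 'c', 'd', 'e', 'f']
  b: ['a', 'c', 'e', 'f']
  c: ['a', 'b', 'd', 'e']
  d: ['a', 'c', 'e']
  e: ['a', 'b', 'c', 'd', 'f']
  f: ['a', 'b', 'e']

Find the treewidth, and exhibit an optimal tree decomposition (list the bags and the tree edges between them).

Each bag holds 4 vertices, so the decomposition has width 3, which upper-bounds the treewidth. For the lower bound, the 4 vertices {a, c, d, e} are pairwise adjacent, and any tree decomposition puts a clique entirely inside one bag — forcing width ≥ 3. Therefore the treewidth is 3.

Treewidth 3.
One such decomposition:
Bags: B1 = {a, b, c, e}  B2 = {a, b, e, f}  B3 = {a, c, d, e}
Tree: B1–B2, B1–B3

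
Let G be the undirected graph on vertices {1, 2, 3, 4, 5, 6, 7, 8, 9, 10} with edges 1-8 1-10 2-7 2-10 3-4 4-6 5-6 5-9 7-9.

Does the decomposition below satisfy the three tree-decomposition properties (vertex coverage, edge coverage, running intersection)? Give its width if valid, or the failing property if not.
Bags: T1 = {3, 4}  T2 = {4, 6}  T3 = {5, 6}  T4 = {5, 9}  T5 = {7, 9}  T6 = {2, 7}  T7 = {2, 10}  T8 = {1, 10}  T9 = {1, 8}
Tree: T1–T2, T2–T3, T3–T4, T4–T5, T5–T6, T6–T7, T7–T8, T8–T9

Yes; width 1.

Every vertex of G appears in some bag (union = {1, 2, 3, 4, 5, 6, 7, 8, 9, 10}); every edge is covered by a bag; and for each vertex v the set of bags containing v is connected in the bag tree. The decomposition is therefore valid. The largest bag has 2 vertices, so the width is 1.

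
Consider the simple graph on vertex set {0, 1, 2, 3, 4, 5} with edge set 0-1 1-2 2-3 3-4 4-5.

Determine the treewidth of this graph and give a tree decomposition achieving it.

Treewidth 1.
Bags: B1 = {0, 1}  B2 = {1, 2}  B3 = {2, 3}  B4 = {3, 4}  B5 = {4, 5}
Tree: B1–B2, B2–B3, B3–B4, B4–B5

The largest bag has 2 vertices, giving width 1; this decomposition certifies tw(G) ≤ 1. Since G has at least one edge (e.g. 0–1), it is not an edgeless graph, so tw(G) ≥ 1. Therefore the treewidth is 1.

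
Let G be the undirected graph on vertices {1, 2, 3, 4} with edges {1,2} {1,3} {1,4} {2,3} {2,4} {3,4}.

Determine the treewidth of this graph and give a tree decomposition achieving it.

With just one bag of size 4, the width is 4 − 1 = 3, so tw(G) ≤ 3. Conversely, {1, 2, 3, 4} is a clique of size 4, and the vertices of any clique must share a bag in every tree decomposition; so some bag has ≥ 4 vertices and tw(G) ≥ 3. The upper and lower bounds meet at 3, so that is the treewidth.

Treewidth 3.
Bags: B1 = {1, 2, 3, 4}
Tree: (single bag)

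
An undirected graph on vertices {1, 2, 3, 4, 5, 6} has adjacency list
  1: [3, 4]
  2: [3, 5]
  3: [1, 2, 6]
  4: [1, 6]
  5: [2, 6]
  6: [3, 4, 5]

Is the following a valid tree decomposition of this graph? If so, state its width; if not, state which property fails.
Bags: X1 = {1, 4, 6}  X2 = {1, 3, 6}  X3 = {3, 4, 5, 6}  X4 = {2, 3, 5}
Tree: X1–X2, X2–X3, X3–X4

No — bags containing vertex 4 are not connected in the tree.

A tree decomposition must satisfy three properties: every vertex lies in some bag; for every edge, both endpoints lie together in some bag; and for every vertex, the bags containing it form a connected subtree. Here bags containing vertex 4 are not connected in the tree, so the decomposition is invalid.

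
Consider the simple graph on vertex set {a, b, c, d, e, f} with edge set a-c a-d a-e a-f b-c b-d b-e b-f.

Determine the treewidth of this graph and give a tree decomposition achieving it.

Treewidth 2.
One optimal decomposition is:
Bags: B1 = {a, b, e}  B2 = {a, b, c}  B3 = {a, b, d}  B4 = {a, b, f}
Tree: B1–B2, B2–B3, B3–B4

Every bag has size at most 3, so the width is 3 − 1 = 2 and tw(G) ≤ 2. Since a–e–b–c–a is a cycle in G, G is not acyclic. Forests are exactly the graphs of treewidth ≤ 1, so tw(G) ≥ 2. Therefore the treewidth is 2.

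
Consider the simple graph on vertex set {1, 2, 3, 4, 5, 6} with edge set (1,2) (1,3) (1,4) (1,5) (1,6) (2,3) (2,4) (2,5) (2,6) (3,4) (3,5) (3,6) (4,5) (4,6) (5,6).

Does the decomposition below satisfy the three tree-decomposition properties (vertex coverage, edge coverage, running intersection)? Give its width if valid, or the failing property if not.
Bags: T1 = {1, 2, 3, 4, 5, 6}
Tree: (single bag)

Vertex coverage: the bags together contain {1, 2, 3, 4, 5, 6}, the full vertex set. Edge coverage: each edge of G has both endpoints in at least one bag. Running intersection: for every vertex, the bags containing it form a connected subtree. All three properties hold, so this is a valid tree decomposition of width max|bag| − 1 = 5, and hence tw(G) ≤ 5.

Yes; width 5.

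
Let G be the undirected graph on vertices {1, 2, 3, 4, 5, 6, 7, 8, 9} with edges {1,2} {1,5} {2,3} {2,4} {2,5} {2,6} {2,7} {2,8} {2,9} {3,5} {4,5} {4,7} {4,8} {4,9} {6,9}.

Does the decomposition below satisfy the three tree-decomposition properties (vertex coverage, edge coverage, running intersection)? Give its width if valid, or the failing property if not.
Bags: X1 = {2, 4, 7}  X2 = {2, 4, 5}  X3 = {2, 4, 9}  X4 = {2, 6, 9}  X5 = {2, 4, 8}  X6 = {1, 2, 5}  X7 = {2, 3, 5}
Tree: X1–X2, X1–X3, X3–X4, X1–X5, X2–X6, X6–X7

Checking the three conditions: (i) the bags cover all of {1, 2, 3, 4, 5, 6, 7, 8, 9}; (ii) for each edge, some bag contains both endpoints; (iii) the bags containing any fixed vertex form a subtree. All hold, so the decomposition is valid with width 3 − 1 = 2.

Yes; width 2.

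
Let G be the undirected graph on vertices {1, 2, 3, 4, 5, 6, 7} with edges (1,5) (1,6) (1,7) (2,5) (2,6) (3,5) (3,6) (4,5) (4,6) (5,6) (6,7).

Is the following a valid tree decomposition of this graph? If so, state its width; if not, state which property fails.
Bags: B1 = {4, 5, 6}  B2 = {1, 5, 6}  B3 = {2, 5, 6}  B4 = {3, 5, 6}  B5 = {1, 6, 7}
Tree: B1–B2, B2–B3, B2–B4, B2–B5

Yes; width 2.

Checking the three conditions: (i) the bags cover all of {1, 2, 3, 4, 5, 6, 7}; (ii) for each edge, some bag contains both endpoints; (iii) the bags containing any fixed vertex form a subtree. All hold, so the decomposition is valid with width 3 − 1 = 2.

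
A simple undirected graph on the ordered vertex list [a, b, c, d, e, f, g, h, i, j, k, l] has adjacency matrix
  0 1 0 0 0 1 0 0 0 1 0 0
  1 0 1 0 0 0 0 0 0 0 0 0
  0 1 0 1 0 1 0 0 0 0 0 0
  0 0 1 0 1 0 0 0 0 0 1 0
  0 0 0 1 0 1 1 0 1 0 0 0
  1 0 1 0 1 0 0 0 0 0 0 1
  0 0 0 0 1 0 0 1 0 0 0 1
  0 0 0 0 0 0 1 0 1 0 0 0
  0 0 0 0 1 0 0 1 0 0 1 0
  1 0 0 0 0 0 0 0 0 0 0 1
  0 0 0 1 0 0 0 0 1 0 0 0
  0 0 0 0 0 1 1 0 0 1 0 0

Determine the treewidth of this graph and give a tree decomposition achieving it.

The largest bag has 4 vertices, giving width 3; this decomposition certifies tw(G) ≤ 3. For the lower bound: the 4 vertex sets {a,b,j}, {l}, {f}, {c,d,e,g} are disjoint, each induces a connected subgraph, and every pair is joined by at least one edge of G. Contracting each set to a single vertex therefore yields K_{4} as a minor, and since treewidth is minor-monotone, tw(G) ≥ tw(K_{4}) = 3. Hence tw(G) = 3 exactly.

Treewidth 3.
One optimal decomposition is:
Bags: B1 = {a, b, j, l}  B2 = {a, b, f, l}  B3 = {b, c, f, l}  B4 = {c, f, g, l}  B5 = {c, e, f, g}  B6 = {c, d, e, g}  B7 = {d, e, g, h}  B8 = {d, e, h, i}  B9 = {d, h, i, k}
Tree: B1–B2, B2–B3, B3–B4, B4–B5, B5–B6, B6–B7, B7–B8, B8–B9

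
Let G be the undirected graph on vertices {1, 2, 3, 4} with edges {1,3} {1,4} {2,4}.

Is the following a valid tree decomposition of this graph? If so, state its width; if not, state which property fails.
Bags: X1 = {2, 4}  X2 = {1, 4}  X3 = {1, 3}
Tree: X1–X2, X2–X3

Checking the three conditions: (i) the bags cover all of {1, 2, 3, 4}; (ii) for each edge, some bag contains both endpoints; (iii) the bags containing any fixed vertex form a subtree. All hold, so the decomposition is valid with width 2 − 1 = 1.

Yes; width 1.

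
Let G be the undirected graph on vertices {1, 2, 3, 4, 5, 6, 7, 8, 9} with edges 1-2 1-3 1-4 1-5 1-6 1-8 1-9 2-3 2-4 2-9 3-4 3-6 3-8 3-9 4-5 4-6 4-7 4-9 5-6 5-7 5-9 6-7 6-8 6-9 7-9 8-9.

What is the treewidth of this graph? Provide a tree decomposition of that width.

Treewidth 4.
One optimal decomposition is:
Bags: B1 = {1, 3, 4, 6, 9}  B2 = {1, 4, 5, 6, 9}  B3 = {1, 3, 6, 8, 9}  B4 = {4, 5, 6, 7, 9}  B5 = {1, 2, 3, 4, 9}
Tree: B1–B2, B1–B3, B2–B4, B1–B5

Every bag has size at most 5, so the width is 5 − 1 = 4 and tw(G) ≤ 4. Conversely, {1, 3, 6, 8, 9} is a clique of size 5, and the vertices of any clique must share a bag in every tree decomposition; so some bag has ≥ 5 vertices and tw(G) ≥ 4. Combining the bounds, tw(G) = 4.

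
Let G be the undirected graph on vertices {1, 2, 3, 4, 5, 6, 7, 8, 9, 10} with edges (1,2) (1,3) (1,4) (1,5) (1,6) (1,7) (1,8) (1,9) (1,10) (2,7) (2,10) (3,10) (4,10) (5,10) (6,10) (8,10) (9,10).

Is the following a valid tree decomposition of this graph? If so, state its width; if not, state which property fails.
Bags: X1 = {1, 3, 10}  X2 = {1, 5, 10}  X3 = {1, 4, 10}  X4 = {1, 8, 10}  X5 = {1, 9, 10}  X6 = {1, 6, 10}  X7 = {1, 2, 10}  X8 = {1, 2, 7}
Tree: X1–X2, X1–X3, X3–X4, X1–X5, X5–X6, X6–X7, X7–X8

Checking the three conditions: (i) the bags cover all of {1, 2, 3, 4, 5, 6, 7, 8, 9, 10}; (ii) for each edge, some bag contains both endpoints; (iii) the bags containing any fixed vertex form a subtree. All hold, so the decomposition is valid with width 3 − 1 = 2.

Yes; width 2.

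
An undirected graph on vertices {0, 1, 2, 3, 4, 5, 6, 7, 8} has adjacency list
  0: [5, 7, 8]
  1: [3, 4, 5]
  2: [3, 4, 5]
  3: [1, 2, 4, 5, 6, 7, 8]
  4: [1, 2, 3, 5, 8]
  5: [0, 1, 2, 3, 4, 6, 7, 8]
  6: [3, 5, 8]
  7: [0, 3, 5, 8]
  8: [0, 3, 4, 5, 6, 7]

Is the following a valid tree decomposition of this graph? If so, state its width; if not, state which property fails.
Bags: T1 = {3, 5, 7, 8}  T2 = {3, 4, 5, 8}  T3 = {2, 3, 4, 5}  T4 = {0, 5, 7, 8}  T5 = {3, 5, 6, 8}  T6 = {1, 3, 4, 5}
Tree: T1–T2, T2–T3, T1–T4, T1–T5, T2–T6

Yes; width 3.

Vertex coverage: the bags together contain {0, 1, 2, 3, 4, 5, 6, 7, 8}, the full vertex set. Edge coverage: each edge of G has both endpoints in at least one bag. Running intersection: for every vertex, the bags containing it form a connected subtree. All three properties hold, so this is a valid tree decomposition of width max|bag| − 1 = 3, and hence tw(G) ≤ 3.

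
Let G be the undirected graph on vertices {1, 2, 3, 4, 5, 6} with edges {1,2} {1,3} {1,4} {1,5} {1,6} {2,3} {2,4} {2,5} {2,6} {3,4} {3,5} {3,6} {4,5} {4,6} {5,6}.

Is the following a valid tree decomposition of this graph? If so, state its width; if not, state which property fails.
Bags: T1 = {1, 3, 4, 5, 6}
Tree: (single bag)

No — vertex 2 appears in no bag.

A tree decomposition must satisfy three properties: every vertex lies in some bag; for every edge, both endpoints lie together in some bag; and for every vertex, the bags containing it form a connected subtree. Here vertex 2 appears in no bag, so the decomposition is invalid.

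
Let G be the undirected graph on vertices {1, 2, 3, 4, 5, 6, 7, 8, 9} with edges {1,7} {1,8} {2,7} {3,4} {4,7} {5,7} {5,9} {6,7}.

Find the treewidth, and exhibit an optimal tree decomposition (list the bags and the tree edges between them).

Treewidth 1.
One such decomposition:
Bags: B1 = {6, 7}  B2 = {4, 7}  B3 = {2, 7}  B4 = {5, 7}  B5 = {1, 7}  B6 = {3, 4}  B7 = {1, 8}  B8 = {5, 9}
Tree: B1–B2, B1–B3, B3–B4, B3–B5, B2–B6, B5–B7, B4–B8

Each bag holds 2 vertices, so the decomposition has width 1, which upper-bounds the treewidth. G has an edge, so its treewidth is at least 1. Therefore the treewidth is 1.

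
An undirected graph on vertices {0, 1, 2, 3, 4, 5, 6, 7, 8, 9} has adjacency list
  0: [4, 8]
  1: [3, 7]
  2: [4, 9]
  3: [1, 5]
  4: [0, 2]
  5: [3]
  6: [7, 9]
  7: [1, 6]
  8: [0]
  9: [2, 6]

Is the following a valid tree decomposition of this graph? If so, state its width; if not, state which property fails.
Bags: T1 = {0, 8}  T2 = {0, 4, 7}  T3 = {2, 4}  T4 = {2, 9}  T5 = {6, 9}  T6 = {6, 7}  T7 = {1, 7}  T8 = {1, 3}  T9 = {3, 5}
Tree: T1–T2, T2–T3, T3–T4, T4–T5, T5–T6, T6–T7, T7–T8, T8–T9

A tree decomposition must satisfy three properties: every vertex lies in some bag; for every edge, both endpoints lie together in some bag; and for every vertex, the bags containing it form a connected subtree. Here bags containing vertex 7 are not connected in the tree, so the decomposition is invalid.

No — bags containing vertex 7 are not connected in the tree.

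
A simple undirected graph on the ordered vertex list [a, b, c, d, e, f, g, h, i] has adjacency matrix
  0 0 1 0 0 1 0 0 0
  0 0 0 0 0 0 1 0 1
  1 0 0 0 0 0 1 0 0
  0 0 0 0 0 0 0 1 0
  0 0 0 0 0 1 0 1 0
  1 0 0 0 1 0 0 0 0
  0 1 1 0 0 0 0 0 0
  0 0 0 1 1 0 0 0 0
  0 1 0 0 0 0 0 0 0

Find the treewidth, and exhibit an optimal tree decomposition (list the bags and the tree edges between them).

Treewidth 1.
Bags: B1 = {d, h}  B2 = {e, h}  B3 = {e, f}  B4 = {a, f}  B5 = {a, c}  B6 = {c, g}  B7 = {b, g}  B8 = {b, i}
Tree: B1–B2, B2–B3, B3–B4, B4–B5, B5–B6, B6–B7, B7–B8

Each bag holds 2 vertices, so the decomposition has width 1, which upper-bounds the treewidth. Any graph with an edge has treewidth ≥ 1, and G has the edge d–h. Hence tw(G) = 1 exactly.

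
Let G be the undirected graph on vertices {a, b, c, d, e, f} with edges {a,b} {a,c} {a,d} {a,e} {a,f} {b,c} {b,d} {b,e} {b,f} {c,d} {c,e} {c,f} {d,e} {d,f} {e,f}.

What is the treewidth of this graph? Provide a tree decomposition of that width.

Treewidth 5.
One optimal decomposition is:
Bags: B1 = {a, b, c, d, e, f}
Tree: (single bag)

A single bag containing all 6 vertices is trivially a valid decomposition of width 5. On the other hand G contains the 6-clique {a, b, c, d, e, f}. A clique must lie in a single bag of any decomposition, so no decomposition can have width below 5. Hence tw(G) = 5 exactly.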